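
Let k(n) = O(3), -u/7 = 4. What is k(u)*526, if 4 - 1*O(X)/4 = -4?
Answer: 16832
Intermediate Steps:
u = -28 (u = -7*4 = -28)
O(X) = 32 (O(X) = 16 - 4*(-4) = 16 + 16 = 32)
k(n) = 32
k(u)*526 = 32*526 = 16832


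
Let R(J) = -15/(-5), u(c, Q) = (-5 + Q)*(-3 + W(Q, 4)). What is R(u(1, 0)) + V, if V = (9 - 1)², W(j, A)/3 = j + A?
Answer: 67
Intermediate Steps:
W(j, A) = 3*A + 3*j (W(j, A) = 3*(j + A) = 3*(A + j) = 3*A + 3*j)
u(c, Q) = (-5 + Q)*(9 + 3*Q) (u(c, Q) = (-5 + Q)*(-3 + (3*4 + 3*Q)) = (-5 + Q)*(-3 + (12 + 3*Q)) = (-5 + Q)*(9 + 3*Q))
R(J) = 3 (R(J) = -15*(-⅕) = 3)
V = 64 (V = 8² = 64)
R(u(1, 0)) + V = 3 + 64 = 67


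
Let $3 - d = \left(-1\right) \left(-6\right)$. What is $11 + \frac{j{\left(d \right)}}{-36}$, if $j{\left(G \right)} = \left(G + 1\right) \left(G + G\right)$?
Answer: $\frac{32}{3} \approx 10.667$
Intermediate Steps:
$d = -3$ ($d = 3 - \left(-1\right) \left(-6\right) = 3 - 6 = -3$)
$j{\left(G \right)} = 2 G \left(1 + G\right)$ ($j{\left(G \right)} = \left(1 + G\right) 2 G = 2 G \left(1 + G\right)$)
$11 + \frac{j{\left(d \right)}}{-36} = 11 + \frac{2 \left(-3\right) \left(1 - 3\right)}{-36} = 11 - \frac{2 \left(-3\right) \left(-2\right)}{36} = 11 - \frac{1}{3} = \frac{32}{3}$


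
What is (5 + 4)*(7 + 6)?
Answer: 117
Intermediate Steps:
(5 + 4)*(7 + 6) = 9*13 = 117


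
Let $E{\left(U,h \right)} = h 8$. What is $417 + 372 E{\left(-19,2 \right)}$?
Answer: $6369$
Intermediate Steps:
$E{\left(U,h \right)} = 8 h$
$417 + 372 E{\left(-19,2 \right)} = 417 + 372 \cdot 8 \cdot 2 = 417 + 372 \cdot 16 = 417 + 5952 = 6369$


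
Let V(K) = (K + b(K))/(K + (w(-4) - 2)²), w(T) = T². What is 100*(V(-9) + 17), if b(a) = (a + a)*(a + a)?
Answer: 349400/187 ≈ 1868.4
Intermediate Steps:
b(a) = 4*a² (b(a) = (2*a)*(2*a) = 4*a²)
V(K) = (K + 4*K²)/(196 + K) (V(K) = (K + 4*K²)/(K + ((-4)² - 2)²) = (K + 4*K²)/(K + (16 - 2)²) = (K + 4*K²)/(K + 14²) = (K + 4*K²)/(K + 196) = (K + 4*K²)/(196 + K))
100*(V(-9) + 17) = 100*(-9*(1 + 4*(-9))/(196 - 9) + 17) = 100*(-9*(1 - 36)/187 + 17) = 100*(-9*1/187*(-35) + 17) = 100*(315/187 + 17) = 100*(3494/187) = 349400/187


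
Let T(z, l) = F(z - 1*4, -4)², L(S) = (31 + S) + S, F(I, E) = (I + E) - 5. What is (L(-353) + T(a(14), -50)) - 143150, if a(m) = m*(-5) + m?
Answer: -139064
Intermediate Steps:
F(I, E) = -5 + E + I (F(I, E) = (E + I) - 5 = -5 + E + I)
L(S) = 31 + 2*S
a(m) = -4*m (a(m) = -5*m + m = -4*m)
T(z, l) = (-13 + z)² (T(z, l) = (-5 - 4 + (z - 1*4))² = (-5 - 4 + (z - 4))² = (-5 - 4 + (-4 + z))² = (-13 + z)²)
(L(-353) + T(a(14), -50)) - 143150 = ((31 + 2*(-353)) + (-13 - 4*14)²) - 143150 = ((31 - 706) + (-13 - 56)²) - 143150 = (-675 + (-69)²) - 143150 = (-675 + 4761) - 143150 = 4086 - 143150 = -139064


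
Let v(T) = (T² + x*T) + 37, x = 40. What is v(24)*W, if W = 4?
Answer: 6292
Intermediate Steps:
v(T) = 37 + T² + 40*T (v(T) = (T² + 40*T) + 37 = 37 + T² + 40*T)
v(24)*W = (37 + 24² + 40*24)*4 = (37 + 576 + 960)*4 = 1573*4 = 6292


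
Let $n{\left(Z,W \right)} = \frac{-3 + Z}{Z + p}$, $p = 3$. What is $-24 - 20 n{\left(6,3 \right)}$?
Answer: $- \frac{92}{3} \approx -30.667$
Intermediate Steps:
$n{\left(Z,W \right)} = \frac{-3 + Z}{3 + Z}$ ($n{\left(Z,W \right)} = \frac{-3 + Z}{Z + 3} = \frac{-3 + Z}{3 + Z}$)
$-24 - 20 n{\left(6,3 \right)} = -24 - 20 \frac{-3 + 6}{3 + 6} = -24 - 20 \cdot \frac{1}{9} \cdot 3 = -24 - \frac{20}{3} = - \frac{92}{3}$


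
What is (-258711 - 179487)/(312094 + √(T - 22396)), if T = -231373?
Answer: -45586322204/32467639535 + 146066*I*√253769/32467639535 ≈ -1.4041 + 0.0022663*I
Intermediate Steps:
(-258711 - 179487)/(312094 + √(T - 22396)) = (-258711 - 179487)/(312094 + √(-231373 - 22396)) = -438198/(312094 + √(-253769)) = -438198/(312094 + I*√253769)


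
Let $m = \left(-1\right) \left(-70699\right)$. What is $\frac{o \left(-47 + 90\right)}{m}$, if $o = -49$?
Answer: $- \frac{2107}{70699} \approx -0.029802$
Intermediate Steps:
$m = 70699$
$\frac{o \left(-47 + 90\right)}{m} = \frac{\left(-49\right) \left(-47 + 90\right)}{70699} = \left(-49\right) 43 \cdot \frac{1}{70699} = \left(-2107\right) \frac{1}{70699} = - \frac{2107}{70699}$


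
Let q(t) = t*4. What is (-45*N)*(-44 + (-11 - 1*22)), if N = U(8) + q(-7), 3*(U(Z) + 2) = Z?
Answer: -94710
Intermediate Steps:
U(Z) = -2 + Z/3
q(t) = 4*t
N = -82/3 (N = (-2 + (1/3)*8) + 4*(-7) = (-2 + 8/3) - 28 = 2/3 - 28 = -82/3 ≈ -27.333)
(-45*N)*(-44 + (-11 - 1*22)) = (-45*(-82/3))*(-44 + (-11 - 1*22)) = 1230*(-44 + (-11 - 22)) = 1230*(-44 - 33) = 1230*(-77) = -94710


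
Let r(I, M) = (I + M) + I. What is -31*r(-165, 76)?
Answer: 7874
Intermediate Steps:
r(I, M) = M + 2*I
-31*r(-165, 76) = -31*(76 + 2*(-165)) = -31*(76 - 330) = -31*(-254) = 7874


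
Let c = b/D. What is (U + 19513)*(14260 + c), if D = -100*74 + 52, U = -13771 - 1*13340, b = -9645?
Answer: -398105282875/3674 ≈ -1.0836e+8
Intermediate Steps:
U = -27111 (U = -13771 - 13340 = -27111)
D = -7348 (D = -7400 + 52 = -7348)
c = 9645/7348 (c = -9645/(-7348) = -9645*(-1/7348) = 9645/7348 ≈ 1.3126)
(U + 19513)*(14260 + c) = (-27111 + 19513)*(14260 + 9645/7348) = -7598*104792125/7348 = -398105282875/3674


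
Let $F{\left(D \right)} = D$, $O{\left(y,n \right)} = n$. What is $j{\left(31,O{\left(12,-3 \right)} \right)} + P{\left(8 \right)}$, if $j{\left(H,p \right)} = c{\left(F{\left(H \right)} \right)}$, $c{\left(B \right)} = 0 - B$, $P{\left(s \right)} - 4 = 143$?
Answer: $116$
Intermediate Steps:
$P{\left(s \right)} = 147$ ($P{\left(s \right)} = 4 + 143 = 147$)
$c{\left(B \right)} = - B$
$j{\left(H,p \right)} = - H$
$j{\left(31,O{\left(12,-3 \right)} \right)} + P{\left(8 \right)} = \left(-1\right) 31 + 147 = -31 + 147 = 116$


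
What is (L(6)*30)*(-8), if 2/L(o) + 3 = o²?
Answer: -160/11 ≈ -14.545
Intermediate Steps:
L(o) = 2/(-3 + o²)
(L(6)*30)*(-8) = ((2/(-3 + 6²))*30)*(-8) = ((2/(-3 + 36))*30)*(-8) = ((2/33)*30)*(-8) = (20/11)*(-8) = -160/11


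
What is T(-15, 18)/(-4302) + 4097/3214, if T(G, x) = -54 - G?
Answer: 1479220/1152219 ≈ 1.2838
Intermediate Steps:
T(-15, 18)/(-4302) + 4097/3214 = (-54 - 1*(-15))/(-4302) + 4097/3214 = (-54 + 15)*(-1/4302) + 4097*(1/3214) = -39*(-1/4302) + 4097/3214 = 13/1434 + 4097/3214 = 1479220/1152219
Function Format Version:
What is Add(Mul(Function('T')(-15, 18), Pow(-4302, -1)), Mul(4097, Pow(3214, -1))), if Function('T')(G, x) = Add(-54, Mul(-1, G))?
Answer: Rational(1479220, 1152219) ≈ 1.2838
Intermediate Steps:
Add(Mul(Function('T')(-15, 18), Pow(-4302, -1)), Mul(4097, Pow(3214, -1))) = Add(Mul(Add(-54, Mul(-1, -15)), Pow(-4302, -1)), Mul(4097, Pow(3214, -1))) = Add(Mul(Add(-54, 15), Rational(-1, 4302)), Mul(4097, Rational(1, 3214))) = Add(Mul(-39, Rational(-1, 4302)), Rational(4097, 3214)) = Add(Rational(13, 1434), Rational(4097, 3214)) = Rational(1479220, 1152219)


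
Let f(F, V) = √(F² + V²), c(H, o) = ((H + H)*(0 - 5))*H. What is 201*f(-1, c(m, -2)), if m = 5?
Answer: 201*√62501 ≈ 50250.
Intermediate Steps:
c(H, o) = -10*H² (c(H, o) = ((2*H)*(-5))*H = (-10*H)*H = -10*H²)
201*f(-1, c(m, -2)) = 201*√((-1)² + (-10*5²)²) = 201*√(1 + (-10*25)²) = 201*√(1 + (-250)²) = 201*√(1 + 62500) = 201*√62501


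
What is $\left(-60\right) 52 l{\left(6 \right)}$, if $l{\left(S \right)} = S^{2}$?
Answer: $-112320$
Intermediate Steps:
$\left(-60\right) 52 l{\left(6 \right)} = \left(-60\right) 52 \cdot 6^{2} = \left(-3120\right) 36 = -112320$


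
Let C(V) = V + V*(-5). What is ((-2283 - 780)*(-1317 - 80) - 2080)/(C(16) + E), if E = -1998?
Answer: -4276931/2062 ≈ -2074.2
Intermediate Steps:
C(V) = -4*V (C(V) = V - 5*V = -4*V)
((-2283 - 780)*(-1317 - 80) - 2080)/(C(16) + E) = ((-2283 - 780)*(-1317 - 80) - 2080)/(-4*16 - 1998) = (-3063*(-1397) - 2080)/(-64 - 1998) = (4279011 - 2080)/(-2062) = 4276931*(-1/2062) = -4276931/2062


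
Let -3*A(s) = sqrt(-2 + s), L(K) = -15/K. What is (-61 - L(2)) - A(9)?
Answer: -107/2 + sqrt(7)/3 ≈ -52.618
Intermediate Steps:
A(s) = -sqrt(-2 + s)/3
(-61 - L(2)) - A(9) = (-61 - (-15)/2) - (-1)*sqrt(-2 + 9)/3 = (-61 - (-15)/2) - (-1)*sqrt(7)/3 = (-61 - 1*(-15/2)) + sqrt(7)/3 = (-61 + 15/2) + sqrt(7)/3 = -107/2 + sqrt(7)/3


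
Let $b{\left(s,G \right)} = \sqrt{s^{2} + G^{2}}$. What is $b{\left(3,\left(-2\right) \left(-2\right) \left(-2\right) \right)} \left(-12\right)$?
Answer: $- 12 \sqrt{73} \approx -102.53$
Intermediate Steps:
$b{\left(s,G \right)} = \sqrt{G^{2} + s^{2}}$
$b{\left(3,\left(-2\right) \left(-2\right) \left(-2\right) \right)} \left(-12\right) = \sqrt{\left(\left(-2\right) \left(-2\right) \left(-2\right)\right)^{2} + 3^{2}} \left(-12\right) = \sqrt{\left(4 \left(-2\right)\right)^{2} + 9} \left(-12\right) = \sqrt{\left(-8\right)^{2} + 9} \left(-12\right) = \sqrt{64 + 9} \left(-12\right) = \sqrt{73} \left(-12\right) = - 12 \sqrt{73}$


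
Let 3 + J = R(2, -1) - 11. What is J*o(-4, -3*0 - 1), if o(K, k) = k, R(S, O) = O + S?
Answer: 13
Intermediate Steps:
J = -13 (J = -3 + ((-1 + 2) - 11) = -3 + (1 - 11) = -3 - 10 = -13)
J*o(-4, -3*0 - 1) = -13*(-3*0 - 1) = -13*(0 - 1) = -13*(-1) = 13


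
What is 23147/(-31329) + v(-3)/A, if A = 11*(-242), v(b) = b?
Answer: -61523327/83397798 ≈ -0.73771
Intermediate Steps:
A = -2662
23147/(-31329) + v(-3)/A = 23147/(-31329) - 3/(-2662) = 23147*(-1/31329) - 3*(-1/2662) = -23147/31329 + 3/2662 = -61523327/83397798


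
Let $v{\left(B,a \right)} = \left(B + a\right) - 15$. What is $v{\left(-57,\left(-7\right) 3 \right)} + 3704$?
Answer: $3611$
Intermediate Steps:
$v{\left(B,a \right)} = -15 + B + a$
$v{\left(-57,\left(-7\right) 3 \right)} + 3704 = \left(-15 - 57 - 21\right) + 3704 = -93 + 3704 = 3611$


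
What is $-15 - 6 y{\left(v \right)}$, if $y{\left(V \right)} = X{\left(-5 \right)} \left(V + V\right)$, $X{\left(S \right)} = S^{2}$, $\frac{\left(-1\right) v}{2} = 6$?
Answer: $3585$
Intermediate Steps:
$v = -12$ ($v = \left(-2\right) 6 = -12$)
$y{\left(V \right)} = 50 V$ ($y{\left(V \right)} = \left(-5\right)^{2} \left(V + V\right) = 25 \cdot 2 V = 50 V$)
$-15 - 6 y{\left(v \right)} = -15 - 6 \cdot 50 \left(-12\right) = -15 - -3600 = -15 + 3600 = 3585$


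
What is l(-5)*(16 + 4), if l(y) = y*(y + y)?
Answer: 1000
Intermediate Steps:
l(y) = 2*y² (l(y) = y*(2*y) = 2*y²)
l(-5)*(16 + 4) = (2*(-5)²)*(16 + 4) = (2*25)*20 = 50*20 = 1000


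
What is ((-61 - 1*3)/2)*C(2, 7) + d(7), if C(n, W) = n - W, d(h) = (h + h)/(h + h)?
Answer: 161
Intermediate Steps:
d(h) = 1 (d(h) = (2*h)/((2*h)) = (2*h)*(1/(2*h)) = 1)
((-61 - 1*3)/2)*C(2, 7) + d(7) = ((-61 - 1*3)/2)*(2 - 1*7) + 1 = ((-61 - 3)*(½))*(2 - 7) + 1 = -64*½*(-5) + 1 = -32*(-5) + 1 = 160 + 1 = 161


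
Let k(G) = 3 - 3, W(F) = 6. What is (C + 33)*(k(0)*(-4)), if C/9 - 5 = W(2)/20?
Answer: 0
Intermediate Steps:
k(G) = 0
C = 477/10 (C = 45 + 9*(6/20) = 45 + 9*(6*(1/20)) = 45 + 9*(3/10) = 45 + 27/10 = 477/10 ≈ 47.700)
(C + 33)*(k(0)*(-4)) = (477/10 + 33)*(0*(-4)) = (807/10)*0 = 0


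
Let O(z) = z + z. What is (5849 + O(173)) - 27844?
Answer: -21649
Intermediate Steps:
O(z) = 2*z
(5849 + O(173)) - 27844 = (5849 + 2*173) - 27844 = (5849 + 346) - 27844 = 6195 - 27844 = -21649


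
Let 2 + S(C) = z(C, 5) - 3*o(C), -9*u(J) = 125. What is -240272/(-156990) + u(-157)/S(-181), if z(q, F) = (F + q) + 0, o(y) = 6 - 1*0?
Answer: 73910593/46155060 ≈ 1.6014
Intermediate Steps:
u(J) = -125/9 (u(J) = -1/9*125 = -125/9)
o(y) = 6 (o(y) = 6 + 0 = 6)
z(q, F) = F + q
S(C) = -15 + C (S(C) = -2 + ((5 + C) - 3*6) = -2 + ((5 + C) - 18) = -2 + (-13 + C) = -15 + C)
-240272/(-156990) + u(-157)/S(-181) = -240272/(-156990) - 125/(9*(-15 - 181)) = -240272*(-1/156990) - 125/9/(-196) = 120136/78495 - 125/9*(-1/196) = 120136/78495 + 125/1764 = 73910593/46155060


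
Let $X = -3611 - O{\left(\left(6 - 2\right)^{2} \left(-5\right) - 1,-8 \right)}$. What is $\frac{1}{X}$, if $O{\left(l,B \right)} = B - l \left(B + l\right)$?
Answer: $\frac{1}{3606} \approx 0.00027732$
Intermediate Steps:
$O{\left(l,B \right)} = B - l \left(B + l\right)$
$X = 3606$ ($X = -3611 - \left(-8 - \left(\left(6 - 2\right)^{2} \left(-5\right) - 1\right)^{2} - - 8 \left(\left(6 - 2\right)^{2} \left(-5\right) - 1\right)\right) = -3611 - \left(-8 - \left(4^{2} \left(-5\right) - 1\right)^{2} - - 8 \left(4^{2} \left(-5\right) - 1\right)\right) = -3611 - \left(-8 - \left(16 \left(-5\right) - 1\right)^{2} - - 8 \left(16 \left(-5\right) - 1\right)\right) = -3611 - \left(-8 - \left(-80 - 1\right)^{2} - - 8 \left(-80 - 1\right)\right) = -3611 - \left(-8 - \left(-81\right)^{2} - \left(-8\right) \left(-81\right)\right) = -3611 - \left(-8 - 6561 - 648\right) = -3611 - -7217 = -3611 + 7217 = 3606$)
$\frac{1}{X} = \frac{1}{3606}$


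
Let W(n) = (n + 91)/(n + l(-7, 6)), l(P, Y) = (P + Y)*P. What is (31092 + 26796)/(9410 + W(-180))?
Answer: 370912/60297 ≈ 6.1514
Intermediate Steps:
l(P, Y) = P*(P + Y)
W(n) = (91 + n)/(7 + n) (W(n) = (n + 91)/(n - 7*(-7 + 6)) = (91 + n)/(n - 7*(-1)) = (91 + n)/(n + 7) = (91 + n)/(7 + n))
(31092 + 26796)/(9410 + W(-180)) = (31092 + 26796)/(9410 + (91 - 180)/(7 - 180)) = 57888/(9410 - 89/(-173)) = 57888/(9410 - 1/173*(-89)) = 57888/(9410 + 89/173) = 57888/(1628019/173) = 57888*(173/1628019) = 370912/60297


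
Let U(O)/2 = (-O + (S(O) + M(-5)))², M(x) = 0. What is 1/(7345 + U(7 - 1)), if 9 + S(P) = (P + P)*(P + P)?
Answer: 1/40627 ≈ 2.4614e-5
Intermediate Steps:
S(P) = -9 + 4*P² (S(P) = -9 + (P + P)*(P + P) = -9 + (2*P)*(2*P) = -9 + 4*P²)
U(O) = 2*(-9 - O + 4*O²)² (U(O) = 2*(-O + ((-9 + 4*O²) + 0))² = 2*(-O + (-9 + 4*O²))² = 2*(-9 - O + 4*O²)²)
1/(7345 + U(7 - 1)) = 1/(7345 + 2*(-9 - (7 - 1) + 4*(7 - 1)²)²) = 1/(7345 + 2*(-9 - 1*6 + 4*6²)²) = 1/(7345 + 2*(-9 - 6 + 4*36)²) = 1/(7345 + 2*(-9 - 6 + 144)²) = 1/(7345 + 2*129²) = 1/(7345 + 2*16641) = 1/(7345 + 33282) = 1/40627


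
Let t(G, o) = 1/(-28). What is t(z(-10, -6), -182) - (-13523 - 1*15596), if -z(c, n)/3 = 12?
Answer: 815331/28 ≈ 29119.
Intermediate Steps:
z(c, n) = -36 (z(c, n) = -3*12 = -36)
t(G, o) = -1/28
t(z(-10, -6), -182) - (-13523 - 1*15596) = -1/28 - (-13523 - 1*15596) = -1/28 - (-13523 - 15596) = -1/28 - 1*(-29119) = -1/28 + 29119 = 815331/28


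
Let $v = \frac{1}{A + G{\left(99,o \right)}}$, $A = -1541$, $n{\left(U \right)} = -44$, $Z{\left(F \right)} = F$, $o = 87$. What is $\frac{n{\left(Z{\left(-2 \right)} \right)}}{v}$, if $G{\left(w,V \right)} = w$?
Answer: $63448$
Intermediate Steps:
$v = - \frac{1}{1442}$ ($v = \frac{1}{-1541 + 99} = \frac{1}{-1442} = - \frac{1}{1442} \approx -0.00069348$)
$\frac{n{\left(Z{\left(-2 \right)} \right)}}{v} = - \frac{44}{- \frac{1}{1442}} = \left(-44\right) \left(-1442\right) = 63448$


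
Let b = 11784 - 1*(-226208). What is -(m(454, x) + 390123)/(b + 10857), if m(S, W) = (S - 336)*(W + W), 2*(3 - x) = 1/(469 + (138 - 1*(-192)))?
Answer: -312273851/198830351 ≈ -1.5706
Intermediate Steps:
b = 237992 (b = 11784 + 226208 = 237992)
x = 4793/1598 (x = 3 - 1/(2*(469 + (138 - 1*(-192)))) = 3 - 1/(2*(469 + (138 + 192))) = 3 - 1/(2*(469 + 330)) = 3 - ½/799 = 3 - ½*1/799 = 3 - 1/1598 = 4793/1598 ≈ 2.9994)
m(S, W) = 2*W*(-336 + S) (m(S, W) = (-336 + S)*(2*W) = 2*W*(-336 + S))
-(m(454, x) + 390123)/(b + 10857) = -(2*(4793/1598)*(-336 + 454) + 390123)/(237992 + 10857) = -(2*(4793/1598)*118 + 390123)/248849 = -(565574/799 + 390123)/248849 = -312273851/(799*248849) = -1*312273851/198830351 = -312273851/198830351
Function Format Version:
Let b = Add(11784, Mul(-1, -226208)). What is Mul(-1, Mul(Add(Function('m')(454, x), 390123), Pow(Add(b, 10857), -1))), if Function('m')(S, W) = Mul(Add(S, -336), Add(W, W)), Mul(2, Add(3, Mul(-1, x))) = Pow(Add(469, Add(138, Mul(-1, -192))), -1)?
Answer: Rational(-312273851, 198830351) ≈ -1.5706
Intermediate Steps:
b = 237992 (b = Add(11784, 226208) = 237992)
x = Rational(4793, 1598) (x = Add(3, Mul(Rational(-1, 2), Pow(Add(469, Add(138, Mul(-1, -192))), -1))) = Add(3, Mul(Rational(-1, 2), Pow(Add(469, Add(138, 192)), -1))) = Add(3, Mul(Rational(-1, 2), Pow(Add(469, 330), -1))) = Add(3, Mul(Rational(-1, 2), Pow(799, -1))) = Add(3, Mul(Rational(-1, 2), Rational(1, 799))) = Add(3, Rational(-1, 1598)) = Rational(4793, 1598) ≈ 2.9994)
Function('m')(S, W) = Mul(2, W, Add(-336, S)) (Function('m')(S, W) = Mul(Add(-336, S), Mul(2, W)) = Mul(2, W, Add(-336, S)))
Mul(-1, Mul(Add(Function('m')(454, x), 390123), Pow(Add(b, 10857), -1))) = Mul(-1, Mul(Add(Mul(2, Rational(4793, 1598), Add(-336, 454)), 390123), Pow(Add(237992, 10857), -1))) = Mul(-1, Mul(Add(Mul(2, Rational(4793, 1598), 118), 390123), Pow(248849, -1))) = Mul(-1, Mul(Add(Rational(565574, 799), 390123), Rational(1, 248849))) = Mul(-1, Mul(Rational(312273851, 799), Rational(1, 248849))) = Mul(-1, Rational(312273851, 198830351)) = Rational(-312273851, 198830351)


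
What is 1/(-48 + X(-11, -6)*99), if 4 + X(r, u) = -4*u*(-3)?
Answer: -1/7572 ≈ -0.00013207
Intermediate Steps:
X(r, u) = -4 + 12*u (X(r, u) = -4 - 4*u*(-3) = -4 + 12*u)
1/(-48 + X(-11, -6)*99) = 1/(-48 + (-4 + 12*(-6))*99) = 1/(-48 + (-4 - 72)*99) = 1/(-48 - 76*99) = 1/(-48 - 7524) = 1/(-7572) = -1/7572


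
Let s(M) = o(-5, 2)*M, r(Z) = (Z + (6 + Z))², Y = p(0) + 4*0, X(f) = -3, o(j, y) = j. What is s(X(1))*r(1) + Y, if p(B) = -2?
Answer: 958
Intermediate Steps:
Y = -2 (Y = -2 + 4*0 = -2 + 0 = -2)
r(Z) = (6 + 2*Z)²
s(M) = -5*M
s(X(1))*r(1) + Y = (-5*(-3))*(4*(3 + 1)²) - 2 = 15*(4*4²) - 2 = 15*(4*16) - 2 = 15*64 - 2 = 960 - 2 = 958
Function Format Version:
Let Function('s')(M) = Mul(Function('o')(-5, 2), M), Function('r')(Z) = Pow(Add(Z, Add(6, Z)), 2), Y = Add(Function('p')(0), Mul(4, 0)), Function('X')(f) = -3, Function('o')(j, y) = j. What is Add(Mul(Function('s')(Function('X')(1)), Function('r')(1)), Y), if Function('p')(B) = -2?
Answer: 958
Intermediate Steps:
Y = -2 (Y = Add(-2, Mul(4, 0)) = Add(-2, 0) = -2)
Function('r')(Z) = Pow(Add(6, Mul(2, Z)), 2)
Function('s')(M) = Mul(-5, M)
Add(Mul(Function('s')(Function('X')(1)), Function('r')(1)), Y) = Add(Mul(Mul(-5, -3), Mul(4, Pow(Add(3, 1), 2))), -2) = Add(Mul(15, Mul(4, Pow(4, 2))), -2) = Add(Mul(15, Mul(4, 16)), -2) = Add(Mul(15, 64), -2) = Add(960, -2) = 958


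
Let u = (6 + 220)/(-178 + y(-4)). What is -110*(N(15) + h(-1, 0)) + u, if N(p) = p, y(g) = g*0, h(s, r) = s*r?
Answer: -146963/89 ≈ -1651.3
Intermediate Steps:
h(s, r) = r*s
y(g) = 0
u = -113/89 (u = (6 + 220)/(-178 + 0) = 226/(-178) = 226*(-1/178) = -113/89 ≈ -1.2697)
-110*(N(15) + h(-1, 0)) + u = -110*(15 + 0*(-1)) - 113/89 = -110*(15 + 0) - 113/89 = -110*15 - 113/89 = -1650 - 113/89 = -146963/89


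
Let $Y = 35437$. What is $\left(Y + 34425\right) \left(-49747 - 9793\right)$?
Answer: $-4159583480$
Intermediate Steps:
$\left(Y + 34425\right) \left(-49747 - 9793\right) = \left(35437 + 34425\right) \left(-49747 - 9793\right) = 69862 \left(-59540\right) = -4159583480$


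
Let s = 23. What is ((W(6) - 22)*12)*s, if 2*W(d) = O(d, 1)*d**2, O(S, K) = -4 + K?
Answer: -20976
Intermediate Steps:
W(d) = -3*d**2/2 (W(d) = ((-4 + 1)*d**2)/2 = (-3*d**2)/2 = -3*d**2/2)
((W(6) - 22)*12)*s = ((-3/2*6**2 - 22)*12)*23 = ((-3/2*36 - 22)*12)*23 = ((-54 - 22)*12)*23 = -76*12*23 = -912*23 = -20976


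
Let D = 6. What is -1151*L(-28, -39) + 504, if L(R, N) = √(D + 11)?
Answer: 504 - 1151*√17 ≈ -4241.7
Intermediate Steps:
L(R, N) = √17 (L(R, N) = √(6 + 11) = √17)
-1151*L(-28, -39) + 504 = -1151*√17 + 504 = 504 - 1151*√17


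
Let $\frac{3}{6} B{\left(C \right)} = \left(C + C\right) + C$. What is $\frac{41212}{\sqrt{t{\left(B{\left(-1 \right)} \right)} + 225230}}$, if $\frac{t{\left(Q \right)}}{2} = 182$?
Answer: $\frac{20606 \sqrt{25066}}{37599} \approx 86.768$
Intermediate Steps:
$B{\left(C \right)} = 6 C$ ($B{\left(C \right)} = 2 \left(\left(C + C\right) + C\right) = 2 \left(2 C + C\right) = 2 \cdot 3 C = 6 C$)
$t{\left(Q \right)} = 364$ ($t{\left(Q \right)} = 2 \cdot 182 = 364$)
$\frac{41212}{\sqrt{t{\left(B{\left(-1 \right)} \right)} + 225230}} = \frac{41212}{\sqrt{364 + 225230}} = \frac{41212}{\sqrt{225594}} = \frac{41212}{3 \sqrt{25066}} = 41212 \frac{\sqrt{25066}}{75198} = \frac{20606 \sqrt{25066}}{37599}$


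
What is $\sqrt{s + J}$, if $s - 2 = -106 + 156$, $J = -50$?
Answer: $\sqrt{2} \approx 1.4142$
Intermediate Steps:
$s = 52$ ($s = 2 + \left(-106 + 156\right) = 2 + 50 = 52$)
$\sqrt{s + J} = \sqrt{52 - 50} = \sqrt{2}$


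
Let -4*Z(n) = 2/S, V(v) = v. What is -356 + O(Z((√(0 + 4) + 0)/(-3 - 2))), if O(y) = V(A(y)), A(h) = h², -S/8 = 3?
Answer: -820223/2304 ≈ -356.00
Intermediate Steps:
S = -24 (S = -8*3 = -24)
Z(n) = 1/48 (Z(n) = -1/(2*(-24)) = -(-1)/(2*24) = -¼*(-1/12) = 1/48)
O(y) = y²
-356 + O(Z((√(0 + 4) + 0)/(-3 - 2))) = -356 + (1/48)² = -356 + 1/2304 = -820223/2304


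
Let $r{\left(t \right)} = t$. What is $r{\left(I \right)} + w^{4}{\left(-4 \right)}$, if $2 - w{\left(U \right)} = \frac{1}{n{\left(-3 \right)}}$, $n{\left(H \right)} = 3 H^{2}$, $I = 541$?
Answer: $\frac{295400062}{531441} \approx 555.85$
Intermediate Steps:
$w{\left(U \right)} = \frac{53}{27}$ ($w{\left(U \right)} = 2 - \frac{1}{3 \left(-3\right)^{2}} = 2 - \frac{1}{3 \cdot 9} = 2 - \frac{1}{27} = \frac{53}{27}$)
$r{\left(I \right)} + w^{4}{\left(-4 \right)} = 541 + \left(\frac{53}{27}\right)^{4} = 541 + \frac{7890481}{531441} = \frac{295400062}{531441}$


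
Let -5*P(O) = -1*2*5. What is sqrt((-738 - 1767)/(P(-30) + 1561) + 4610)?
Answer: 15*sqrt(5559591)/521 ≈ 67.885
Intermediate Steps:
P(O) = 2 (P(O) = -(-1*2)*5/5 = -(-2)*5/5 = -1/5*(-10) = 2)
sqrt((-738 - 1767)/(P(-30) + 1561) + 4610) = sqrt((-738 - 1767)/(2 + 1561) + 4610) = sqrt(-2505/1563 + 4610) = sqrt(-2505*1/1563 + 4610) = sqrt(-835/521 + 4610) = sqrt(2400975/521) = 15*sqrt(5559591)/521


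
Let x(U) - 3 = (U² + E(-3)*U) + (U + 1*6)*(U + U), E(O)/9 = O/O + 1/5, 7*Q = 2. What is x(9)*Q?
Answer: 4512/35 ≈ 128.91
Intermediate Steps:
Q = 2/7 (Q = (⅐)*2 = 2/7 ≈ 0.28571)
E(O) = 54/5 (E(O) = 9*(O/O + 1/5) = 9*(1 + 1*(⅕)) = 9*(1 + ⅕) = 9*(6/5) = 54/5)
x(U) = 3 + U² + 54*U/5 + 2*U*(6 + U) (x(U) = 3 + ((U² + 54*U/5) + (U + 1*6)*(U + U)) = 3 + ((U² + 54*U/5) + (U + 6)*(2*U)) = 3 + ((U² + 54*U/5) + (6 + U)*(2*U)) = 3 + ((U² + 54*U/5) + 2*U*(6 + U)) = 3 + (U² + 54*U/5 + 2*U*(6 + U)) = 3 + U² + 54*U/5 + 2*U*(6 + U))
x(9)*Q = (3 + 3*9² + (114/5)*9)*(2/7) = (3 + 3*81 + 1026/5)*(2/7) = (3 + 243 + 1026/5)*(2/7) = (2256/5)*(2/7) = 4512/35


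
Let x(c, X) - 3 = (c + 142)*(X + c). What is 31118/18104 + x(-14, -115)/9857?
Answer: 3925595/89225564 ≈ 0.043996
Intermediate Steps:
x(c, X) = 3 + (142 + c)*(X + c) (x(c, X) = 3 + (c + 142)*(X + c) = 3 + (142 + c)*(X + c))
31118/18104 + x(-14, -115)/9857 = 31118/18104 + (3 + (-14)**2 + 142*(-115) + 142*(-14) - 115*(-14))/9857 = 31118*(1/18104) + (3 + 196 - 16330 - 1988 + 1610)*(1/9857) = 15559/9052 - 16509*1/9857 = 15559/9052 - 16509/9857 = 3925595/89225564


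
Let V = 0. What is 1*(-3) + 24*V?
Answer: -3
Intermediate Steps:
1*(-3) + 24*V = 1*(-3) + 24*0 = -3 + 0 = -3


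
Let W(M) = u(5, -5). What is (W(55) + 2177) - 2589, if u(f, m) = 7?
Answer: -405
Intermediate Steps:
W(M) = 7
(W(55) + 2177) - 2589 = (7 + 2177) - 2589 = 2184 - 2589 = -405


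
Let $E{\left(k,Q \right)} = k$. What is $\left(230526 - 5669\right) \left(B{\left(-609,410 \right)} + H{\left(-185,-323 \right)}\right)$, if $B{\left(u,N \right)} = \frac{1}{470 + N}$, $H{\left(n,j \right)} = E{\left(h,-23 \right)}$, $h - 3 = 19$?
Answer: $\frac{4353456377}{880} \approx 4.9471 \cdot 10^{6}$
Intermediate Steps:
$h = 22$ ($h = 3 + 19 = 22$)
$H{\left(n,j \right)} = 22$
$\left(230526 - 5669\right) \left(B{\left(-609,410 \right)} + H{\left(-185,-323 \right)}\right) = \left(230526 - 5669\right) \left(\frac{1}{470 + 410} + 22\right) = 224857 \left(\frac{1}{880} + 22\right) = 224857 \cdot \frac{19361}{880} = \frac{4353456377}{880}$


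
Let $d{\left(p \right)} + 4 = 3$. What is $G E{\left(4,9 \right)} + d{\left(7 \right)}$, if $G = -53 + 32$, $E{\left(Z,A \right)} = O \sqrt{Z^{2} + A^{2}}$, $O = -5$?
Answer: $-1 + 105 \sqrt{97} \approx 1033.1$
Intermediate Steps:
$d{\left(p \right)} = -1$ ($d{\left(p \right)} = -4 + 3 = -1$)
$E{\left(Z,A \right)} = - 5 \sqrt{A^{2} + Z^{2}}$ ($E{\left(Z,A \right)} = - 5 \sqrt{Z^{2} + A^{2}} = - 5 \sqrt{A^{2} + Z^{2}}$)
$G = -21$
$G E{\left(4,9 \right)} + d{\left(7 \right)} = - 21 \left(- 5 \sqrt{9^{2} + 4^{2}}\right) - 1 = - 21 \left(- 5 \sqrt{81 + 16}\right) - 1 = - 21 \left(- 5 \sqrt{97}\right) - 1 = 105 \sqrt{97} - 1 = -1 + 105 \sqrt{97}$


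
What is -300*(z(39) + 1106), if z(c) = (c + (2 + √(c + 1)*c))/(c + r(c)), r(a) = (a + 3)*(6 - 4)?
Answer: -331900 - 7800*√10/41 ≈ -3.3250e+5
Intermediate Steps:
r(a) = 6 + 2*a (r(a) = (3 + a)*2 = 6 + 2*a)
z(c) = (2 + c + c*√(1 + c))/(6 + 3*c) (z(c) = (c + (2 + √(c + 1)*c))/(c + (6 + 2*c)) = (c + (2 + √(1 + c)*c))/(6 + 3*c) = (c + (2 + c*√(1 + c)))/(6 + 3*c) = (2 + c + c*√(1 + c))/(6 + 3*c))
-300*(z(39) + 1106) = -300*((2 + 39 + 39*√(1 + 39))/(3*(2 + 39)) + 1106) = -300*((⅓)*(2 + 39 + 39*√40)/41 + 1106) = -300*((⅓)*(1/41)*(2 + 39 + 39*(2*√10)) + 1106) = -300*((⅓)*(1/41)*(2 + 39 + 78*√10) + 1106) = -300*((⅓)*(1/41)*(41 + 78*√10) + 1106) = -300*((⅓ + 26*√10/41) + 1106) = -300*(3319/3 + 26*√10/41) = -331900 - 7800*√10/41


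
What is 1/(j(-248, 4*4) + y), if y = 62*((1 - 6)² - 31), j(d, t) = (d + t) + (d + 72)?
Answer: -1/780 ≈ -0.0012821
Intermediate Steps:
j(d, t) = 72 + t + 2*d (j(d, t) = (d + t) + (72 + d) = 72 + t + 2*d)
y = -372 (y = 62*((-5)² - 31) = 62*(25 - 31) = 62*(-6) = -372)
1/(j(-248, 4*4) + y) = 1/((72 + 4*4 + 2*(-248)) - 372) = 1/((72 + 16 - 496) - 372) = 1/(-408 - 372) = 1/(-780) = -1/780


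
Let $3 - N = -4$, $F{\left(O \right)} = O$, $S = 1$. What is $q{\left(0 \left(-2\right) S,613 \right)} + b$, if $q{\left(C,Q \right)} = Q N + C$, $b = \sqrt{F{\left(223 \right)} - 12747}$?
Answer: $4291 + 2 i \sqrt{3131} \approx 4291.0 + 111.91 i$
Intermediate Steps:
$N = 7$ ($N = 3 - -4 = 3 + 4 = 7$)
$b = 2 i \sqrt{3131}$ ($b = \sqrt{223 - 12747} = \sqrt{-12524} = 2 i \sqrt{3131} \approx 111.91 i$)
$q{\left(C,Q \right)} = C + 7 Q$ ($q{\left(C,Q \right)} = Q 7 + C = 7 Q + C = C + 7 Q$)
$q{\left(0 \left(-2\right) S,613 \right)} + b = \left(0 \left(-2\right) 1 + 7 \cdot 613\right) + 2 i \sqrt{3131} = \left(0 \cdot 1 + 4291\right) + 2 i \sqrt{3131} = \left(0 + 4291\right) + 2 i \sqrt{3131} = 4291 + 2 i \sqrt{3131}$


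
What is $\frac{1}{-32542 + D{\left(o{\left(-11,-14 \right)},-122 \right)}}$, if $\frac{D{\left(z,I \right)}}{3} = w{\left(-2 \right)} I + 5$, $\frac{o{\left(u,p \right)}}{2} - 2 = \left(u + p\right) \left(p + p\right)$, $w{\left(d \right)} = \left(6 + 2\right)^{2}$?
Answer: $- \frac{1}{55951} \approx -1.7873 \cdot 10^{-5}$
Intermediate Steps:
$w{\left(d \right)} = 64$ ($w{\left(d \right)} = 8^{2} = 64$)
$o{\left(u,p \right)} = 4 + 4 p \left(p + u\right)$ ($o{\left(u,p \right)} = 4 + 2 \left(u + p\right) \left(p + p\right) = 4 + 2 \left(p + u\right) 2 p = 4 + 2 \cdot 2 p \left(p + u\right) = 4 + 4 p \left(p + u\right)$)
$D{\left(z,I \right)} = 15 + 192 I$ ($D{\left(z,I \right)} = 3 \left(64 I + 5\right) = 3 \left(5 + 64 I\right) = 15 + 192 I$)
$\frac{1}{-32542 + D{\left(o{\left(-11,-14 \right)},-122 \right)}} = \frac{1}{-32542 + \left(15 + 192 \left(-122\right)\right)} = \frac{1}{-32542 + \left(15 - 23424\right)} = \frac{1}{-32542 - 23409} = \frac{1}{-55951} = - \frac{1}{55951}$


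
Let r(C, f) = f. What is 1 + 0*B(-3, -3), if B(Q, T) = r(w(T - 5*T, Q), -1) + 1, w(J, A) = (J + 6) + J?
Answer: 1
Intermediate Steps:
w(J, A) = 6 + 2*J (w(J, A) = (6 + J) + J = 6 + 2*J)
B(Q, T) = 0 (B(Q, T) = -1 + 1 = 0)
1 + 0*B(-3, -3) = 1 + 0*0 = 1 + 0 = 1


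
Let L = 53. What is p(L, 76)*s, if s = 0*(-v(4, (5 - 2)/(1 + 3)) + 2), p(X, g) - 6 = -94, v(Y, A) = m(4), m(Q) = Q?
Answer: 0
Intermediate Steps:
v(Y, A) = 4
p(X, g) = -88 (p(X, g) = 6 - 94 = -88)
s = 0 (s = 0*(-1*4 + 2) = 0*(-4 + 2) = 0*(-2) = 0)
p(L, 76)*s = -88*0 = 0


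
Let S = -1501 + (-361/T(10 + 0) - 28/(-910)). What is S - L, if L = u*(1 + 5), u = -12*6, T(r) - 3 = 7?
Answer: -143659/130 ≈ -1105.1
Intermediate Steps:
T(r) = 10 (T(r) = 3 + 7 = 10)
u = -72
L = -432 (L = -72*(1 + 5) = -72*6 = -432)
S = -199819/130 (S = -1501 + (-361/10 - 28/(-910)) = -1501 + (-361*1/10 - 28*(-1/910)) = -1501 + (-361/10 + 2/65) = -1501 - 4689/130 = -199819/130 ≈ -1537.1)
S - L = -199819/130 - 1*(-432) = -199819/130 + 432 = -143659/130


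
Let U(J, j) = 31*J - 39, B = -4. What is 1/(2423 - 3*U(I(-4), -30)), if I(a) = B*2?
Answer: 1/3284 ≈ 0.00030451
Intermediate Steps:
I(a) = -8 (I(a) = -4*2 = -8)
U(J, j) = -39 + 31*J
1/(2423 - 3*U(I(-4), -30)) = 1/(2423 - 3*(-39 + 31*(-8))) = 1/(2423 - 3*(-39 - 248)) = 1/(2423 - 3*(-287)) = 1/(2423 + 861) = 1/3284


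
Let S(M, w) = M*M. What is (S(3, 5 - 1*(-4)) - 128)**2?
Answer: 14161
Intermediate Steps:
S(M, w) = M**2
(S(3, 5 - 1*(-4)) - 128)**2 = (3**2 - 128)**2 = (9 - 128)**2 = (-119)**2 = 14161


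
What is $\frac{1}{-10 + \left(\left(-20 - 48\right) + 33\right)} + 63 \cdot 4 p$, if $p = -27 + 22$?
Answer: $- \frac{56701}{45} \approx -1260.0$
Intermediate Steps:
$p = -5$
$\frac{1}{-10 + \left(\left(-20 - 48\right) + 33\right)} + 63 \cdot 4 p = \frac{1}{-10 + \left(\left(-20 - 48\right) + 33\right)} + 63 \cdot 4 \left(-5\right) = \frac{1}{-10 + \left(-68 + 33\right)} + 63 \left(-20\right) = \frac{1}{-10 - 35} - 1260 = \frac{1}{-45} - 1260 = - \frac{1}{45} - 1260 = - \frac{56701}{45}$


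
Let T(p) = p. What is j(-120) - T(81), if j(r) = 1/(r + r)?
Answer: -19441/240 ≈ -81.004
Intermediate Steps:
j(r) = 1/(2*r)
j(-120) - T(81) = (1/2)/(-120) - 1*81 = (1/2)*(-1/120) - 81 = -1/240 - 81 = -19441/240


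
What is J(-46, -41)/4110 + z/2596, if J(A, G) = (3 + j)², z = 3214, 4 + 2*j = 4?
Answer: 551371/444565 ≈ 1.2402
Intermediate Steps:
j = 0 (j = -2 + (½)*4 = -2 + 2 = 0)
J(A, G) = 9 (J(A, G) = (3 + 0)² = 3² = 9)
J(-46, -41)/4110 + z/2596 = 9/4110 + 3214/2596 = 9*(1/4110) + 3214*(1/2596) = 3/1370 + 1607/1298 = 551371/444565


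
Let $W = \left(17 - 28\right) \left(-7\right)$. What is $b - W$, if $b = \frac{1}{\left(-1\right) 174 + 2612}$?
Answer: $- \frac{187725}{2438} \approx -77.0$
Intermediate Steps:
$W = 77$ ($W = \left(-11\right) \left(-7\right) = 77$)
$b = \frac{1}{2438}$ ($b = \frac{1}{-174 + 2612} = \frac{1}{2438} \approx 0.00041017$)
$b - W = \frac{1}{2438} - 77 = - \frac{187725}{2438}$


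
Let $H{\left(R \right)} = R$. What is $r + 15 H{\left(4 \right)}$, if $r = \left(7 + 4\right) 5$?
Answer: $115$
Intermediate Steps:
$r = 55$ ($r = 11 \cdot 5 = 55$)
$r + 15 H{\left(4 \right)} = 55 + 15 \cdot 4 = 55 + 60 = 115$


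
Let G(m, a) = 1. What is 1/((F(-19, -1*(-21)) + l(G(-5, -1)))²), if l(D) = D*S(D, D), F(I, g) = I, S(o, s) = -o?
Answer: 1/400 ≈ 0.0025000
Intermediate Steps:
l(D) = -D² (l(D) = D*(-D) = -D²)
1/((F(-19, -1*(-21)) + l(G(-5, -1)))²) = 1/((-19 - 1*1²)²) = 1/((-19 - 1*1)²) = 1/((-19 - 1)²) = 1/((-20)²) = 1/400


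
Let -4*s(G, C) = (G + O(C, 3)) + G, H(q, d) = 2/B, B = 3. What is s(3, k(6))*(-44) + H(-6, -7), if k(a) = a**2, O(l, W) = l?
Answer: 1388/3 ≈ 462.67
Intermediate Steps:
H(q, d) = 2/3
s(G, C) = -G/2 - C/4 (s(G, C) = -((G + C) + G)/4 = -((C + G) + G)/4 = -(C + 2*G)/4 = -G/2 - C/4)
s(3, k(6))*(-44) + H(-6, -7) = (-1/2*3 - 1/4*6**2)*(-44) + 2/3 = (-3/2 - 1/4*36)*(-44) + 2/3 = (-3/2 - 9)*(-44) + 2/3 = -21/2*(-44) + 2/3 = 462 + 2/3 = 1388/3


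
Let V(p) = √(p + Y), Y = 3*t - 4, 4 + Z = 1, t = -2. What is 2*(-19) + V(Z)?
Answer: -38 + I*√13 ≈ -38.0 + 3.6056*I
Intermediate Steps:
Z = -3 (Z = -4 + 1 = -3)
Y = -10 (Y = 3*(-2) - 4 = -6 - 4 = -10)
V(p) = √(-10 + p) (V(p) = √(p - 10) = √(-10 + p))
2*(-19) + V(Z) = 2*(-19) + √(-10 - 3) = -38 + √(-13) = -38 + I*√13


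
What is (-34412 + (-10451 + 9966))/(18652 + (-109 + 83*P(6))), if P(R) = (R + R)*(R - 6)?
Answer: -34897/18543 ≈ -1.8820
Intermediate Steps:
P(R) = 2*R*(-6 + R) (P(R) = (2*R)*(-6 + R) = 2*R*(-6 + R))
(-34412 + (-10451 + 9966))/(18652 + (-109 + 83*P(6))) = (-34412 + (-10451 + 9966))/(18652 + (-109 + 83*(2*6*(-6 + 6)))) = (-34412 - 485)/(18652 + (-109 + 83*(2*6*0))) = -34897/(18652 + (-109 + 83*0)) = -34897/(18652 + (-109 + 0)) = -34897/(18652 - 109) = -34897/18543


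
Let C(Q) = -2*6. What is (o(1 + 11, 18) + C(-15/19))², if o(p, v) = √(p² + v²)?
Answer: 612 - 144*√13 ≈ 92.801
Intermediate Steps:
C(Q) = -12
(o(1 + 11, 18) + C(-15/19))² = (√((1 + 11)² + 18²) - 12)² = (√(12² + 324) - 12)² = (√(144 + 324) - 12)² = (√468 - 12)² = (6*√13 - 12)² = (-12 + 6*√13)²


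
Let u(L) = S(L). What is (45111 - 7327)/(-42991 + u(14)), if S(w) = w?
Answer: -37784/42977 ≈ -0.87917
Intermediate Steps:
u(L) = L
(45111 - 7327)/(-42991 + u(14)) = (45111 - 7327)/(-42991 + 14) = 37784/(-42977) = 37784*(-1/42977) = -37784/42977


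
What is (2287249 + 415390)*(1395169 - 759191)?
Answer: 1718818945942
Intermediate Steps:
(2287249 + 415390)*(1395169 - 759191) = 2702639*635978 = 1718818945942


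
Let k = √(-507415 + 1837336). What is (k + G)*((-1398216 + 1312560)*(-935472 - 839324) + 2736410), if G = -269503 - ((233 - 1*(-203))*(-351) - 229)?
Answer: -17671042729671468 + 456073987758*√147769 ≈ -1.7496e+16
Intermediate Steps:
k = 3*√147769 (k = √1329921 = 3*√147769 ≈ 1153.2)
G = -116238 (G = -269503 - ((233 + 203)*(-351) - 229) = -269503 - (436*(-351) - 229) = -269503 - (-153036 - 229) = -269503 - 1*(-153265) = -269503 + 153265 = -116238)
(k + G)*((-1398216 + 1312560)*(-935472 - 839324) + 2736410) = (3*√147769 - 116238)*((-1398216 + 1312560)*(-935472 - 839324) + 2736410) = (-116238 + 3*√147769)*(-85656*(-1774796) + 2736410) = (-116238 + 3*√147769)*(152021926176 + 2736410) = (-116238 + 3*√147769)*152024662586 = -17671042729671468 + 456073987758*√147769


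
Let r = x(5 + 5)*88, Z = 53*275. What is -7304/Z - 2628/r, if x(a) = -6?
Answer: 260959/58300 ≈ 4.4761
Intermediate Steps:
Z = 14575
r = -528 (r = -6*88 = -528)
-7304/Z - 2628/r = -7304/14575 - 2628/(-528) = -7304*1/14575 - 2628*(-1/528) = -664/1325 + 219/44 = 260959/58300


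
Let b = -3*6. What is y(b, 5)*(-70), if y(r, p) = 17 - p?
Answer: -840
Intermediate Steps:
b = -18
y(b, 5)*(-70) = (17 - 1*5)*(-70) = (17 - 5)*(-70) = 12*(-70) = -840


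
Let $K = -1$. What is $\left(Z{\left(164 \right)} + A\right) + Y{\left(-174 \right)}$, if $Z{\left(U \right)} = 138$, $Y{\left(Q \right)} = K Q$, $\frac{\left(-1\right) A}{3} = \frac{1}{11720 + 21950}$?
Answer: $\frac{10505037}{33670} \approx 312.0$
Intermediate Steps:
$A = - \frac{3}{33670}$ ($A = - \frac{3}{11720 + 21950} = - \frac{3}{33670} \approx -8.91 \cdot 10^{-5}$)
$Y{\left(Q \right)} = - Q$
$\left(Z{\left(164 \right)} + A\right) + Y{\left(-174 \right)} = \left(138 - \frac{3}{33670}\right) - -174 = \frac{4646457}{33670} + 174 = \frac{10505037}{33670}$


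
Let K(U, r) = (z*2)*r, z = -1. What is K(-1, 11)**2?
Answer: 484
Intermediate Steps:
K(U, r) = -2*r (K(U, r) = (-1*2)*r = -2*r)
K(-1, 11)**2 = (-2*11)**2 = (-22)**2 = 484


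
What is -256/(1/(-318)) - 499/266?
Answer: 21654029/266 ≈ 81406.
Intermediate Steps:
-256/(1/(-318)) - 499/266 = -256/(-1/318) - 499*1/266 = -256*(-318) - 499/266 = 81408 - 499/266 = 21654029/266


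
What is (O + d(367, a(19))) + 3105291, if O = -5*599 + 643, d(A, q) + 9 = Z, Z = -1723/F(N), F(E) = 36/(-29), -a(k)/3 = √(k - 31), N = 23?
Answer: 111755447/36 ≈ 3.1043e+6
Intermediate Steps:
a(k) = -3*√(-31 + k) (a(k) = -3*√(k - 31) = -3*√(-31 + k))
F(E) = -36/29 (F(E) = 36*(-1/29) = -36/29)
Z = 49967/36 (Z = -1723/(-36/29) = -1723*(-29/36) = 49967/36 ≈ 1388.0)
d(A, q) = 49643/36 (d(A, q) = -9 + 49967/36 = 49643/36)
O = -2352 (O = -2995 + 643 = -2352)
(O + d(367, a(19))) + 3105291 = (-2352 + 49643/36) + 3105291 = -35029/36 + 3105291 = 111755447/36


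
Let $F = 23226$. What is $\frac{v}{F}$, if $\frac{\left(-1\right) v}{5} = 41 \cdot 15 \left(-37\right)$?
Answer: $\frac{37925}{7742} \approx 4.8986$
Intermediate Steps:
$v = 113775$ ($v = - 5 \cdot 41 \cdot 15 \left(-37\right) = - 5 \cdot 615 \left(-37\right) = \left(-5\right) \left(-22755\right) = 113775$)
$\frac{v}{F} = \frac{113775}{23226} = 113775 \cdot \frac{1}{23226} = \frac{37925}{7742}$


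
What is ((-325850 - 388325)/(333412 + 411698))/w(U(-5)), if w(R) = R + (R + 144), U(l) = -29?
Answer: -142835/12815892 ≈ -0.011145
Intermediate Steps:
w(R) = 144 + 2*R (w(R) = R + (144 + R) = 144 + 2*R)
((-325850 - 388325)/(333412 + 411698))/w(U(-5)) = ((-325850 - 388325)/(333412 + 411698))/(144 + 2*(-29)) = (-714175/745110)/(144 - 58) = -714175*1/745110/86 = -142835/149022*1/86 = -142835/12815892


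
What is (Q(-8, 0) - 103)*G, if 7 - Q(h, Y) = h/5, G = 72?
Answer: -33984/5 ≈ -6796.8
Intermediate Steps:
Q(h, Y) = 7 - h/5
(Q(-8, 0) - 103)*G = ((7 - 1/5*(-8)) - 103)*72 = ((7 + 8/5) - 103)*72 = (43/5 - 103)*72 = -472/5*72 = -33984/5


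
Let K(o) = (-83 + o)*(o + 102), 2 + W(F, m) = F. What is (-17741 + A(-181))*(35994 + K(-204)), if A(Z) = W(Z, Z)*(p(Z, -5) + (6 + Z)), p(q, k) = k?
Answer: 992008332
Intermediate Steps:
W(F, m) = -2 + F
K(o) = (-83 + o)*(102 + o)
A(Z) = (1 + Z)*(-2 + Z) (A(Z) = (-2 + Z)*(-5 + (6 + Z)) = (-2 + Z)*(1 + Z) = (1 + Z)*(-2 + Z))
(-17741 + A(-181))*(35994 + K(-204)) = (-17741 + (1 - 181)*(-2 - 181))*(35994 + (-8466 + (-204)² + 19*(-204))) = (-17741 - 180*(-183))*(35994 + (-8466 + 41616 - 3876)) = (-17741 + 32940)*(35994 + 29274) = 15199*65268 = 992008332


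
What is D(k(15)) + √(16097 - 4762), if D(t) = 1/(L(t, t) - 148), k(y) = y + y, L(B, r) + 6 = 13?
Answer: -1/141 + √11335 ≈ 106.46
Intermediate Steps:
L(B, r) = 7 (L(B, r) = -6 + 13 = 7)
k(y) = 2*y
D(t) = -1/141 (D(t) = 1/(7 - 148) = 1/(-141) = -1/141)
D(k(15)) + √(16097 - 4762) = -1/141 + √(16097 - 4762) = -1/141 + √11335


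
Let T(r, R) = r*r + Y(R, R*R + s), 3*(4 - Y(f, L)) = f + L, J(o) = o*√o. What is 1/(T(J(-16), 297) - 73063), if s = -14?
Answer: -3/319957 ≈ -9.3763e-6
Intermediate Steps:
J(o) = o^(3/2)
Y(f, L) = 4 - L/3 - f/3 (Y(f, L) = 4 - (f + L)/3 = 4 - (L + f)/3 = 4 + (-L/3 - f/3) = 4 - L/3 - f/3)
T(r, R) = 26/3 + r² - R/3 - R²/3 (T(r, R) = r*r + (4 - (R*R - 14)/3 - R/3) = r² + (4 - (R² - 14)/3 - R/3) = r² + (4 - (-14 + R²)/3 - R/3) = r² + (4 + (14/3 - R²/3) - R/3) = r² + (26/3 - R/3 - R²/3) = 26/3 + r² - R/3 - R²/3)
1/(T(J(-16), 297) - 73063) = 1/((26/3 + ((-16)^(3/2))² - ⅓*297 - ⅓*297²) - 73063) = 1/((26/3 + (-64*I)² - 99 - ⅓*88209) - 73063) = 1/((26/3 - 4096 - 99 - 29403) - 73063) = 1/(-100768/3 - 73063) = 1/(-319957/3) = -3/319957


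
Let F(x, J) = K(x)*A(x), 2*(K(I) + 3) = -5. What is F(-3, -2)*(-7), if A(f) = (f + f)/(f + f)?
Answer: 77/2 ≈ 38.500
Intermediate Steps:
A(f) = 1 (A(f) = (2*f)/((2*f)) = (2*f)*(1/(2*f)) = 1)
K(I) = -11/2 (K(I) = -3 + (1/2)*(-5) = -3 - 5/2 = -11/2)
F(x, J) = -11/2 (F(x, J) = -11/2*1 = -11/2)
F(-3, -2)*(-7) = -11/2*(-7) = 77/2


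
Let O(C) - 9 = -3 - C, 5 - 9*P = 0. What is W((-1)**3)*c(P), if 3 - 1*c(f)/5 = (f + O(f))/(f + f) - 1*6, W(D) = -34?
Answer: -612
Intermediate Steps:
P = 5/9 (P = 5/9 - 1/9*0 = 5/9 + 0 = 5/9 ≈ 0.55556)
O(C) = 6 - C (O(C) = 9 + (-3 - C) = 6 - C)
c(f) = 45 - 15/f (c(f) = 15 - 5*((f + (6 - f))/(f + f) - 1*6) = 15 - 5*(6/((2*f)) - 6) = 15 - 5*(6*(1/(2*f)) - 6) = 15 - 5*(3/f - 6) = 15 - 5*(-6 + 3/f) = 15 + (30 - 15/f) = 45 - 15/f)
W((-1)**3)*c(P) = -34*(45 - 15/5/9) = -34*(45 - 15*9/5) = -34*(45 - 27) = -34*18 = -612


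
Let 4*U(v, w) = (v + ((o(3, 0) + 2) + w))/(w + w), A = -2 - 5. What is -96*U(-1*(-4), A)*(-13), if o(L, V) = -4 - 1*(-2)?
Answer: 468/7 ≈ 66.857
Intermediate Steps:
o(L, V) = -2 (o(L, V) = -4 + 2 = -2)
A = -7
U(v, w) = (v + w)/(8*w) (U(v, w) = ((v + ((-2 + 2) + w))/(w + w))/4 = ((v + (0 + w))/((2*w)))/4 = ((v + w)*(1/(2*w)))/4 = ((v + w)/(2*w))/4 = (v + w)/(8*w))
-96*U(-1*(-4), A)*(-13) = -12*(-1*(-4) - 7)/(-7)*(-13) = -12*(-1)*(4 - 7)/7*(-13) = -12*(-1)*(-3)/7*(-13) = -96*3/56*(-13) = -36/7*(-13) = 468/7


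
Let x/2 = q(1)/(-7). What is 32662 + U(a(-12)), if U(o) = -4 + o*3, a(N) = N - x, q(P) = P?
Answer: 228360/7 ≈ 32623.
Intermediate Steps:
x = -2/7 (x = 2*(1/(-7)) = 2*(1*(-⅐)) = 2*(-⅐) = -2/7 ≈ -0.28571)
a(N) = 2/7 + N (a(N) = N - 1*(-2/7) = N + 2/7 = 2/7 + N)
U(o) = -4 + 3*o
32662 + U(a(-12)) = 32662 + (-4 + 3*(2/7 - 12)) = 32662 + (-4 + 3*(-82/7)) = 32662 + (-4 - 246/7) = 32662 - 274/7 = 228360/7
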